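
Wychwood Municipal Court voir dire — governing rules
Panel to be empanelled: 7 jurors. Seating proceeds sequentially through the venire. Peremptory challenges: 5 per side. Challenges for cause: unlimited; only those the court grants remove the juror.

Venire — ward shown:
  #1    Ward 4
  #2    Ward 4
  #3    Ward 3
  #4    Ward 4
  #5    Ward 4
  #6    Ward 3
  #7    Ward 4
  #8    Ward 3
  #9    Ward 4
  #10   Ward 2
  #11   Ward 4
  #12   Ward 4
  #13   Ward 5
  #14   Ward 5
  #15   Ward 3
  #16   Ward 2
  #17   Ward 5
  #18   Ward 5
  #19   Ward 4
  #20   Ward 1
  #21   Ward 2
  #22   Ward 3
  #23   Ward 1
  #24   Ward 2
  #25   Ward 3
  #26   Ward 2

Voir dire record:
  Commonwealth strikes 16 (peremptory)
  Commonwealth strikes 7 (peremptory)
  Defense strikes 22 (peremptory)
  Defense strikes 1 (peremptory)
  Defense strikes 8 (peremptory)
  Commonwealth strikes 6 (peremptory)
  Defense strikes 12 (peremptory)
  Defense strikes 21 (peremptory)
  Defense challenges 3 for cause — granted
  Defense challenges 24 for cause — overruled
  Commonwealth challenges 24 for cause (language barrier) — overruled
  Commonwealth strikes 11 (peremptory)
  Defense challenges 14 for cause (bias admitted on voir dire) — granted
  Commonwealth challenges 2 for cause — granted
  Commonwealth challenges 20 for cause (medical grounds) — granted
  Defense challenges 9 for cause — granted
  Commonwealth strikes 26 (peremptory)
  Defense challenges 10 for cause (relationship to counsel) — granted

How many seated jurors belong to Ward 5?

Removed: #1, #2, #3, #6, #7, #8, #9, #10, #11, #12, #14, #16, #20, #21, #22, #26.
Seated jurors 1–7: #4, #5, #13, #15, #17, #18, #19.
Of those, in Ward 5: #13, #17, #18 → 3.

3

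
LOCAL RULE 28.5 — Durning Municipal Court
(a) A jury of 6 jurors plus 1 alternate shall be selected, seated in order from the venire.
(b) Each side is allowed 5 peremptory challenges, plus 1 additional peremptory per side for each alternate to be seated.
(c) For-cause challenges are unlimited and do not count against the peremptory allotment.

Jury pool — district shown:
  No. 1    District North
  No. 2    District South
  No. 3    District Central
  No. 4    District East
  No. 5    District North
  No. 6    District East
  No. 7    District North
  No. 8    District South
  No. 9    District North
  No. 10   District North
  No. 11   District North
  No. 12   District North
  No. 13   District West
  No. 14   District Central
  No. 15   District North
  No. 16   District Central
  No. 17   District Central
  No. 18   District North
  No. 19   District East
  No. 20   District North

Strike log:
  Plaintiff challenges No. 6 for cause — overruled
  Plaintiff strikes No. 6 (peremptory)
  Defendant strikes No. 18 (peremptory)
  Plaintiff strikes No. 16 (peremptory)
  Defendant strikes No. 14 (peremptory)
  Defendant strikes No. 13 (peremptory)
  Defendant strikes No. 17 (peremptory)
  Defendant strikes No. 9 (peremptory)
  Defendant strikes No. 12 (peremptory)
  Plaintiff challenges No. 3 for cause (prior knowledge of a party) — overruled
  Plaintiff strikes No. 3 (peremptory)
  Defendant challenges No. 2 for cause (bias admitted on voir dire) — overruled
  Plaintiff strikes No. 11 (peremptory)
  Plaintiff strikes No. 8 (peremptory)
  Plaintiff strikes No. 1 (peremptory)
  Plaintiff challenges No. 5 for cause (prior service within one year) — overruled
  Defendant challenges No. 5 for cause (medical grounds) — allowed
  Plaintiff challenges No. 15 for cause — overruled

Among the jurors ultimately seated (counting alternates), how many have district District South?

Removed: #1, #3, #5, #6, #8, #9, #11, #12, #13, #14, #16, #17, #18.
Seated (7 incl. alternates): #2, #4, #7, #10, #15, #19, #20.
Of those, in District South: #2 → 1.

1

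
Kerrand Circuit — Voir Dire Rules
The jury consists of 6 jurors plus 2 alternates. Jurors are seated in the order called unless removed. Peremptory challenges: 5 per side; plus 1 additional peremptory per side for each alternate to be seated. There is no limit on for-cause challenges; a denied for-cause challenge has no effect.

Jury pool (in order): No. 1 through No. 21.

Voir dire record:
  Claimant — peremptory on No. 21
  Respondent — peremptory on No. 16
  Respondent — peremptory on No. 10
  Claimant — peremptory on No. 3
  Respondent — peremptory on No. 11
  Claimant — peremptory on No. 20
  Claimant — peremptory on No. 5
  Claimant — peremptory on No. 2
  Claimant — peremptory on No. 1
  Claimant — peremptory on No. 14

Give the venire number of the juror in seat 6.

12

Removed: #1, #2, #3, #5, #10, #11, #14, #16, #20, #21.
Seating in order: seats 1–6 → #4, #6, #7, #8, #9, #12; alternates → #13, #15.
So seat 6 is #12.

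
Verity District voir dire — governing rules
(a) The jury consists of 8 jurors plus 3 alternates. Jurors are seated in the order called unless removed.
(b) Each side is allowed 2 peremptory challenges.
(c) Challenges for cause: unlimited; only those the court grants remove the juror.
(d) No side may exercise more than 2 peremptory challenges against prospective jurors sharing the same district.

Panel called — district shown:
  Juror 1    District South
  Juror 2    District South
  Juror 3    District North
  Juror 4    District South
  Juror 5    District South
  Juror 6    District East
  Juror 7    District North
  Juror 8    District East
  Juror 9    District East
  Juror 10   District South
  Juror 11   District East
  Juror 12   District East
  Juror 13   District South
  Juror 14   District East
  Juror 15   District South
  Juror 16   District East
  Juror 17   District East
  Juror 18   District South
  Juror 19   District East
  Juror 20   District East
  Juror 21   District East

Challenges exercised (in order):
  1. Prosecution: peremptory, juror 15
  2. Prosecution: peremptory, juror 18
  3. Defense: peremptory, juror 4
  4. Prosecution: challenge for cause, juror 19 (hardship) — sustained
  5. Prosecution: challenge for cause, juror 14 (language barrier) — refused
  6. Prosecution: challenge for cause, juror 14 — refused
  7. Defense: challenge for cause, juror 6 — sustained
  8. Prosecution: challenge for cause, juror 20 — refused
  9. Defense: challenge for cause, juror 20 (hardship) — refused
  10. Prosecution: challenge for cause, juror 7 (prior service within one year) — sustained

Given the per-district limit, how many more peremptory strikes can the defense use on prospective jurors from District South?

Defense peremptories so far: #4 — 1 of 2 used, 1 left overall.
Against District South: #4 — 1 used; per-district cap 2 leaves 1.
Binding limit: min(1, 1) = 1.

1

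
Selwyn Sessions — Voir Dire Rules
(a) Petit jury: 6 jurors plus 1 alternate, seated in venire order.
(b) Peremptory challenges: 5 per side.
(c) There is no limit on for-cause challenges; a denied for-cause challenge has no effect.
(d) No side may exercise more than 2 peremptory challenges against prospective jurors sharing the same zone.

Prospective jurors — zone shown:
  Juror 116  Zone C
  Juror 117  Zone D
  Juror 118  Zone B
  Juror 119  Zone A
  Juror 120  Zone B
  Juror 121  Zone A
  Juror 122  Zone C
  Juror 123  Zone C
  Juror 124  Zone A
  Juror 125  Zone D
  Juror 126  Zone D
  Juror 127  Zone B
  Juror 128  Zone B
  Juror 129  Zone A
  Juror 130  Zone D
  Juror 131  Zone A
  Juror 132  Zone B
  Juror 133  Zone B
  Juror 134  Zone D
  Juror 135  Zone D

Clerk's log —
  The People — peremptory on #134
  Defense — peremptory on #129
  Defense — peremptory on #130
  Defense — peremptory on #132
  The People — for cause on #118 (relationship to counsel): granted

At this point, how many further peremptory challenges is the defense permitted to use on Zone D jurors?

1

Defense peremptories so far: #129, #130, #132 — 3 of 5 used, 2 left overall.
Against Zone D: #130 — 1 used; per-zone cap 2 leaves 1.
Binding limit: min(2, 1) = 1.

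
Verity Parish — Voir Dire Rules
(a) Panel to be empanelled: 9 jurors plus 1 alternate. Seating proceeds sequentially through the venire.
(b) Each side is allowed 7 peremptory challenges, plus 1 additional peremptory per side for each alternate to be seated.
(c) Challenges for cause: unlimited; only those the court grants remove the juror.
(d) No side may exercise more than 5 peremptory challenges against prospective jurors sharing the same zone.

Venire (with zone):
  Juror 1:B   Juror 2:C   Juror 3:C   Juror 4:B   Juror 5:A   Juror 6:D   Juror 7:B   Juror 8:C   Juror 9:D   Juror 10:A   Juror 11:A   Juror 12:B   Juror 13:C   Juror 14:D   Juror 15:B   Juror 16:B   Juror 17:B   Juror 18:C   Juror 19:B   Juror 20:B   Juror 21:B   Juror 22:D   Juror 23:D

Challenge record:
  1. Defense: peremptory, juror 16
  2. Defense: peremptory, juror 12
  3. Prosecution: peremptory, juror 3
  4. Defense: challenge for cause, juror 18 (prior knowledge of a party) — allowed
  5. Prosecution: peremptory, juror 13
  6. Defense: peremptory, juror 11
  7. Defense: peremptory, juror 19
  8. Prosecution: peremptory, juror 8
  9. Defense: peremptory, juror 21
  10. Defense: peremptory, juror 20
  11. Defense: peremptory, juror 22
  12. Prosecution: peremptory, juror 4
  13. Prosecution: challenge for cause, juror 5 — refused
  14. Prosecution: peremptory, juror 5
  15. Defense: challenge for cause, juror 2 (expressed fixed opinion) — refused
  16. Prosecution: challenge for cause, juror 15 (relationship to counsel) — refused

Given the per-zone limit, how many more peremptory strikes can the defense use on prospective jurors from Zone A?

1

Defense peremptories so far: #16, #12, #11, #19, #21, #20, #22 — 7 of 8 used, 1 left overall.
Against Zone A: #11 — 1 used; per-zone cap 5 leaves 4.
Binding limit: min(1, 4) = 1.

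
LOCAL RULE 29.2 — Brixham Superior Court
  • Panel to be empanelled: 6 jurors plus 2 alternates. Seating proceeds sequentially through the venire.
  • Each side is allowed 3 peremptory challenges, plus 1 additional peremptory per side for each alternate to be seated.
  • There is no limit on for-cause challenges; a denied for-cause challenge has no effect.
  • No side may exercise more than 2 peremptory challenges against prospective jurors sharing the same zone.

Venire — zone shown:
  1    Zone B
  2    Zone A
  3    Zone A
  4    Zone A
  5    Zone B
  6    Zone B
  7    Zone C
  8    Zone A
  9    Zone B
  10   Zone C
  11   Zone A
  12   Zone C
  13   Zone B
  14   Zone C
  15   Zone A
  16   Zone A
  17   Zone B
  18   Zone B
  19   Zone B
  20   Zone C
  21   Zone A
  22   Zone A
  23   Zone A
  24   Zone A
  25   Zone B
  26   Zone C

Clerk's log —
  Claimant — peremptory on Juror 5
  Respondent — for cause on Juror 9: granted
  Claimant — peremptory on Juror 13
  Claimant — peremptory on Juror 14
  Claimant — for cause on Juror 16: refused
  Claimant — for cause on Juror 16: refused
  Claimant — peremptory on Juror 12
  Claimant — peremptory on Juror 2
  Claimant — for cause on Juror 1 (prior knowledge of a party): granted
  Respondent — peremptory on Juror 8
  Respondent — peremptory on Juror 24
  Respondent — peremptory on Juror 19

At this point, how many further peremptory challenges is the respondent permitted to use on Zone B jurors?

1

Respondent peremptories so far: #8, #24, #19 — 3 of 5 used, 2 left overall.
Against Zone B: #19 — 1 used; per-zone cap 2 leaves 1.
Binding limit: min(2, 1) = 1.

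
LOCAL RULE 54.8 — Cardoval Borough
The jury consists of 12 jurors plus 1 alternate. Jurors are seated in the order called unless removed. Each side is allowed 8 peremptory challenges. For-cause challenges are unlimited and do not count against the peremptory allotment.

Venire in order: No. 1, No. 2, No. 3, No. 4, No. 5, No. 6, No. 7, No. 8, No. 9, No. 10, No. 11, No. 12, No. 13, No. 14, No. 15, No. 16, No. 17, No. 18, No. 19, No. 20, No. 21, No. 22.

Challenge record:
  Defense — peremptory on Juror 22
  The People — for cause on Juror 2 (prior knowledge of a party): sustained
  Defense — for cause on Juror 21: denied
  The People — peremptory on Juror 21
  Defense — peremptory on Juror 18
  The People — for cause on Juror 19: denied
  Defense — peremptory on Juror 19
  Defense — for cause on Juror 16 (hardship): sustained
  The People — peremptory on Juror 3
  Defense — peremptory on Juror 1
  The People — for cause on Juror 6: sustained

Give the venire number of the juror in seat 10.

14

Removed: #1, #2, #3, #6, #16, #18, #19, #21, #22.
Seating in order: seats 1–12 → #4, #5, #7, #8, #9, #10, #11, #12, #13, #14, #15, #17; alternates → #20.
So seat 10 is #14.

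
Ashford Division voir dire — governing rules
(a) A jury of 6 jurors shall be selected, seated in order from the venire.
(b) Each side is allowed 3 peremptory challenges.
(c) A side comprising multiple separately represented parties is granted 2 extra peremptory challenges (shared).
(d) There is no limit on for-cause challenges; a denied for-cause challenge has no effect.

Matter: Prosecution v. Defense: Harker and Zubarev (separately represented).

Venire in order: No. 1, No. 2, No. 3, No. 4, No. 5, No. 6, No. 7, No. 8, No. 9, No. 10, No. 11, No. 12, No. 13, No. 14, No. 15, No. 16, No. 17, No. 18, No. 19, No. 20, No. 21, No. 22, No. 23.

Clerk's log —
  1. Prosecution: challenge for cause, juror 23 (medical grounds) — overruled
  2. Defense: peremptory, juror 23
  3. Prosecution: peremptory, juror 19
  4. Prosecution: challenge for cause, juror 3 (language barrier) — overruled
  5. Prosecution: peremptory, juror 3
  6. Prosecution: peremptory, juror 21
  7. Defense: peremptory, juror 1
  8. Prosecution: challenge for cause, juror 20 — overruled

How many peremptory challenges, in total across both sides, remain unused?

Prosecution allotment: 3. Defense allotment: 3 base + 2 multi-party = 5.
Prosecution peremptories used: #19, #3, #21 — 3 (for-cause on #23, #3, #20 don't count).
Defense peremptories used: #23, #1 — 2.
Remaining: (3 − 3) + (5 − 2) = 3.

3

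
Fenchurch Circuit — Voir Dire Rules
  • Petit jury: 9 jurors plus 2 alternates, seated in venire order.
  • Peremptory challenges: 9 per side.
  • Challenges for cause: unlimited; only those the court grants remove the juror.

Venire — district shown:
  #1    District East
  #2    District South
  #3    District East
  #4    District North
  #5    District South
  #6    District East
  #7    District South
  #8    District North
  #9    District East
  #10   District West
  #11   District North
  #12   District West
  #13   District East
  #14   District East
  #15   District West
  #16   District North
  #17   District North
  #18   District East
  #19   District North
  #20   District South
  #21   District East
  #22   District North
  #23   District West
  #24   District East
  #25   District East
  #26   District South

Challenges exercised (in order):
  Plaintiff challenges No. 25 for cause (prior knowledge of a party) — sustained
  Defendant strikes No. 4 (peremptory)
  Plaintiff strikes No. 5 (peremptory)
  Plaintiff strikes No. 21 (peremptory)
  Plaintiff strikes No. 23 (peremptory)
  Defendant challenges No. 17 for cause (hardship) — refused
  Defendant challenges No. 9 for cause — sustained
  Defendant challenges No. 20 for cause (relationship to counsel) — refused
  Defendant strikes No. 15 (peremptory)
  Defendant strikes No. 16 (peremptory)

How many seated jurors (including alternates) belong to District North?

2

Removed: #4, #5, #9, #15, #16, #21, #23, #25.
Seated (11 incl. alternates): #1, #2, #3, #6, #7, #8, #10, #11, #12, #13, #14.
Of those, in District North: #8, #11 → 2.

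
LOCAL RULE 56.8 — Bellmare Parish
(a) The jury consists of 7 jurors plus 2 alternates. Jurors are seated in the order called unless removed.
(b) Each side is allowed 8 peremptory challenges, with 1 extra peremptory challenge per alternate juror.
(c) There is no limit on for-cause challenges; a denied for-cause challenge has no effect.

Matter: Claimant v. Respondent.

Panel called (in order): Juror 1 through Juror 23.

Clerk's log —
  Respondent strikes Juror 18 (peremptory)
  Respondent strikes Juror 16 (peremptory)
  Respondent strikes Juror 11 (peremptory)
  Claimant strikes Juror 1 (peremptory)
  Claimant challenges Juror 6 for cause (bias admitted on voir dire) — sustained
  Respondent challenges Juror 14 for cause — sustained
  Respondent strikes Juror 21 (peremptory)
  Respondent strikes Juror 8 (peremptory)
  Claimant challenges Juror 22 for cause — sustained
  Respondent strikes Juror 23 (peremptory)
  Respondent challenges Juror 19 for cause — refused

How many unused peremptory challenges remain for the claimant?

9

Claimant allotment: 8 base + 1 × 2 alternates = 10.
Claimant peremptories used: #1 — 1 (for-cause on #6, #22 don't count).
Remaining: 10 − 1 = 9.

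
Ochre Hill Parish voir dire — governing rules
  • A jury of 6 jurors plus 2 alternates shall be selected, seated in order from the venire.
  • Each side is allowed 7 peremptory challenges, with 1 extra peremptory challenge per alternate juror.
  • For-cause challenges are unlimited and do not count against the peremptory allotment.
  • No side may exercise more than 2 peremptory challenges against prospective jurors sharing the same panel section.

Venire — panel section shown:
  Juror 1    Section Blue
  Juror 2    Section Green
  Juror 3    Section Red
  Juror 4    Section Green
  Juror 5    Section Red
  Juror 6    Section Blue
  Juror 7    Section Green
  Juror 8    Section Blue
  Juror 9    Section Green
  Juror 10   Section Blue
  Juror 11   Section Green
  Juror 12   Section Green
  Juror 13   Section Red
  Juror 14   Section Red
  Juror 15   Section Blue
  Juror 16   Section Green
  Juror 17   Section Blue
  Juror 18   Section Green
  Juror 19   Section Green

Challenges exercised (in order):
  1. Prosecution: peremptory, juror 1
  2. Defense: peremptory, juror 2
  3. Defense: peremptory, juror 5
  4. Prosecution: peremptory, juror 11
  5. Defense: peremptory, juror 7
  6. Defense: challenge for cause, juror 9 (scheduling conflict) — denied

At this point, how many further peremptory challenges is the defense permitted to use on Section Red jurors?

Defense peremptories so far: #2, #5, #7 — 3 of 9 used, 6 left overall.
Against Section Red: #5 — 1 used; per-section cap 2 leaves 1.
Binding limit: min(6, 1) = 1.

1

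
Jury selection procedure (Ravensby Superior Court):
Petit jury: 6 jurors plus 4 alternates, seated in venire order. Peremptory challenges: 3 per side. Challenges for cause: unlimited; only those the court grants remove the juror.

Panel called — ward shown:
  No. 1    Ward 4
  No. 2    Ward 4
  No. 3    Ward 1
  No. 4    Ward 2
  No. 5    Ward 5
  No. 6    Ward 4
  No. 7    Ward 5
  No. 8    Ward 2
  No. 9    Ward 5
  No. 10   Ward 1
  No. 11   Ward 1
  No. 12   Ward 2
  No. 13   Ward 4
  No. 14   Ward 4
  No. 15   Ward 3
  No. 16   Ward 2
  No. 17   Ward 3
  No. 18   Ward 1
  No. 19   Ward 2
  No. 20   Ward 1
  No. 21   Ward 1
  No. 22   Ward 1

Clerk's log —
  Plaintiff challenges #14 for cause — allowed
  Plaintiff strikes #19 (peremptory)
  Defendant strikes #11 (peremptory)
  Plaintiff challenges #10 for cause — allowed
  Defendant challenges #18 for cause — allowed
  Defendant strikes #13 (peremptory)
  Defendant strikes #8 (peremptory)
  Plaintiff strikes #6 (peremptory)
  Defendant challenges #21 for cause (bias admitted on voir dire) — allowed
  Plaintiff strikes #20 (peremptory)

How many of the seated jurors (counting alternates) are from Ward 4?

2

Removed: #6, #8, #10, #11, #13, #14, #18, #19, #20, #21.
Seated (10 incl. alternates): #1, #2, #3, #4, #5, #7, #9, #12, #15, #16.
Of those, in Ward 4: #1, #2 → 2.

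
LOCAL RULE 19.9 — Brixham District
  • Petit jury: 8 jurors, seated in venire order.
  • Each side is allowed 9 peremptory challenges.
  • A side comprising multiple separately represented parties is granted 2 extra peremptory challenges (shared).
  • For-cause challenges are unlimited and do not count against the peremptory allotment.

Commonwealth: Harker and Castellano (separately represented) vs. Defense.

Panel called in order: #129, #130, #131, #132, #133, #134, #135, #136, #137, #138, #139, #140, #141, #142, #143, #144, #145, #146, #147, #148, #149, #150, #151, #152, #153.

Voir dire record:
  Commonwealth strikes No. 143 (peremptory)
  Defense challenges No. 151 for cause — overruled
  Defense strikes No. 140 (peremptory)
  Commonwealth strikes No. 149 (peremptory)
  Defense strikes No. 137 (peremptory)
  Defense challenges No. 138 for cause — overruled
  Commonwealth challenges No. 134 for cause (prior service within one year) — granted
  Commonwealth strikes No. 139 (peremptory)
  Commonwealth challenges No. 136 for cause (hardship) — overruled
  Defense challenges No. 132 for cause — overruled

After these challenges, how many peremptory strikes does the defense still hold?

7

Defense allotment: 9.
Defense peremptories used: #140, #137 — 2 (for-cause on #151, #138, #132 don't count).
Remaining: 9 − 2 = 7.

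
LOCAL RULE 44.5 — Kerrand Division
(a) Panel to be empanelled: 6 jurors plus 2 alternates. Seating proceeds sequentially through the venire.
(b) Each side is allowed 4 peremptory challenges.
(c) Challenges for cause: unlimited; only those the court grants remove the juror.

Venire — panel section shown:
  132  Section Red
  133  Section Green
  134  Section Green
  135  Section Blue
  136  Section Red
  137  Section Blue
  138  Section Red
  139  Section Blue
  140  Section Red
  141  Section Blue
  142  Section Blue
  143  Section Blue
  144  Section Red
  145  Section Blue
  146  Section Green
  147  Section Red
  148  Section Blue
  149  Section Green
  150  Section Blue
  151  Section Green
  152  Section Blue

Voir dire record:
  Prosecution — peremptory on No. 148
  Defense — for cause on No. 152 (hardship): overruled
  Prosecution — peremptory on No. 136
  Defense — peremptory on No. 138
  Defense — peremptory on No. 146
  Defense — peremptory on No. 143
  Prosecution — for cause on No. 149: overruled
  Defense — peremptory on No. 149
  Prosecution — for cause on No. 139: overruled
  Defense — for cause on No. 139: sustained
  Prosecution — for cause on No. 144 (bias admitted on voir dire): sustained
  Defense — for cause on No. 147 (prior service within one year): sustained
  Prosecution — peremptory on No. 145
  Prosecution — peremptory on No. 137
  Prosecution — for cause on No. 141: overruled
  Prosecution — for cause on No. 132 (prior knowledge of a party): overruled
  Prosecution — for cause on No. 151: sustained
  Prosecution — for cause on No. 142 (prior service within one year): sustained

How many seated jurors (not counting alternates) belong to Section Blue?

2

Removed: #136, #137, #138, #139, #142, #143, #144, #145, #146, #147, #148, #149, #151.
Seated jurors 1–6: #132, #133, #134, #135, #140, #141 (alternates #150, #152 not counted).
Of those, in Section Blue: #135, #141 → 2.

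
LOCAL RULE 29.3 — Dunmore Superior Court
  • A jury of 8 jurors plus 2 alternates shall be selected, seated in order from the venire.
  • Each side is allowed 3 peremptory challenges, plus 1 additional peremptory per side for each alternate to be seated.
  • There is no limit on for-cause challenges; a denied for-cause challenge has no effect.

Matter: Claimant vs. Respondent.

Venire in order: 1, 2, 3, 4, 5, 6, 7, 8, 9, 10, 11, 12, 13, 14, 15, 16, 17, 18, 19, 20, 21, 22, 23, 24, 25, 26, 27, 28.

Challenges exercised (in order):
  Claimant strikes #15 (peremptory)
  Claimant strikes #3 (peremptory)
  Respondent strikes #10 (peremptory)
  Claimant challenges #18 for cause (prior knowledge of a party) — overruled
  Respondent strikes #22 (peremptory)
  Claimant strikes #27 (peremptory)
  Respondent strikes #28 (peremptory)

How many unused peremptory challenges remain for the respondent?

Respondent allotment: 3 base + 1 × 2 alternates = 5.
Respondent peremptories used: #10, #22, #28 — 3.
Remaining: 5 − 3 = 2.

2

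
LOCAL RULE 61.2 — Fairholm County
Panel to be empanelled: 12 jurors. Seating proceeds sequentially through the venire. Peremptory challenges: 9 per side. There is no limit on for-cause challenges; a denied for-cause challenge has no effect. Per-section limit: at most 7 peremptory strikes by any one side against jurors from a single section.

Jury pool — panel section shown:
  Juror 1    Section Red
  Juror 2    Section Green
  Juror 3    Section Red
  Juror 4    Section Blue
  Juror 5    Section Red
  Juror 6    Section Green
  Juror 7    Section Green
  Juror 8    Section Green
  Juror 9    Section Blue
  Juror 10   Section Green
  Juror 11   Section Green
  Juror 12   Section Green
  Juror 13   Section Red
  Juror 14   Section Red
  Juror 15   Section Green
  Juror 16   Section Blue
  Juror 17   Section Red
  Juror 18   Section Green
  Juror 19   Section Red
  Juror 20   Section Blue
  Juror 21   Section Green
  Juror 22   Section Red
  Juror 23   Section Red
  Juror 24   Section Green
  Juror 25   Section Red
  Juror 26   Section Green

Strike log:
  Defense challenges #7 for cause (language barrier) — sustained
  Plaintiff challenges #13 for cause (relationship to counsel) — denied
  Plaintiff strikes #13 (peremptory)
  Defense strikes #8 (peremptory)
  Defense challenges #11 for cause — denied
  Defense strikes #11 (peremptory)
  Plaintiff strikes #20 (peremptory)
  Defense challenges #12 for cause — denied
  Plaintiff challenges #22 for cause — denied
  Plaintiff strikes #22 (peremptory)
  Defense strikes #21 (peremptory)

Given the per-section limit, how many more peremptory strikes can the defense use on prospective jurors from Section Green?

4

Defense peremptories so far: #8, #11, #21 — 3 of 9 used, 6 left overall.
Against Section Green: #8, #11, #21 — 3 used; per-section cap 7 leaves 4.
Binding limit: min(6, 4) = 4.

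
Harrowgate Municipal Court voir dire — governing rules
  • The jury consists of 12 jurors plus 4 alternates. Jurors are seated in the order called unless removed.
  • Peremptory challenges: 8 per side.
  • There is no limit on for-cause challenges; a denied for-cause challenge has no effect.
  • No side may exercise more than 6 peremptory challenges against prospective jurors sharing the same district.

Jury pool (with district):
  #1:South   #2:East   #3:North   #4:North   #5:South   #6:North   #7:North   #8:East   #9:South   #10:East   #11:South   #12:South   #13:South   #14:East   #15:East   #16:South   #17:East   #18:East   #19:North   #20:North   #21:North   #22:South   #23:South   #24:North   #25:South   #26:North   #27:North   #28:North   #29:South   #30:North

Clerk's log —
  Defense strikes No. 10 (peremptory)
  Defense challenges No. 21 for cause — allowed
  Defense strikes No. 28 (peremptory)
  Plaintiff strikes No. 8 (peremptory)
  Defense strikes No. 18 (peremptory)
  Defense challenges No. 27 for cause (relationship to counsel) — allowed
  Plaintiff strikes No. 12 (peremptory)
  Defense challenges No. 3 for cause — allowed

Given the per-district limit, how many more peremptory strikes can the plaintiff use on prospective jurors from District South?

Plaintiff peremptories so far: #8, #12 — 2 of 8 used, 6 left overall.
Against District South: #12 — 1 used; per-district cap 6 leaves 5.
Binding limit: min(6, 5) = 5.

5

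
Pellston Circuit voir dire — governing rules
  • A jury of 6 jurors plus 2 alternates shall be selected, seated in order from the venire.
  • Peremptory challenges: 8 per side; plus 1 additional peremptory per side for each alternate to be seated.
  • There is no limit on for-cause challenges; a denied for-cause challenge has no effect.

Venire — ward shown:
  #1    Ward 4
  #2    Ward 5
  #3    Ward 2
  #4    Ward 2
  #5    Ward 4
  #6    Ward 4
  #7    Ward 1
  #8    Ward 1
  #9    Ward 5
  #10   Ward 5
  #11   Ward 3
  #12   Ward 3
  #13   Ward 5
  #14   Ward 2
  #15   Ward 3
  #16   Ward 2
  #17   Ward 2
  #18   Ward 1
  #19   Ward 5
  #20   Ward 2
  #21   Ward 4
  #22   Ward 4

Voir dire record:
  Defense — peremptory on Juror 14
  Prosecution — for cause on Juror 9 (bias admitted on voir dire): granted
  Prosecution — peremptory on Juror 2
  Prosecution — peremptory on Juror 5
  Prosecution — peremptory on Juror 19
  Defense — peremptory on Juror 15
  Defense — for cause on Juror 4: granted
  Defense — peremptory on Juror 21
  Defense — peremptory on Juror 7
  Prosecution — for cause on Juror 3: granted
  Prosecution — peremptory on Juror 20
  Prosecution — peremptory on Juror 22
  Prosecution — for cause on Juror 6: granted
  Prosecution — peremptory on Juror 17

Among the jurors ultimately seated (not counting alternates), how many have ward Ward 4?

1

Removed: #2, #3, #4, #5, #6, #7, #9, #14, #15, #17, #19, #20, #21, #22.
Seated jurors 1–6: #1, #8, #10, #11, #12, #13 (alternates #16, #18 not counted).
Of those, in Ward 4: #1 → 1.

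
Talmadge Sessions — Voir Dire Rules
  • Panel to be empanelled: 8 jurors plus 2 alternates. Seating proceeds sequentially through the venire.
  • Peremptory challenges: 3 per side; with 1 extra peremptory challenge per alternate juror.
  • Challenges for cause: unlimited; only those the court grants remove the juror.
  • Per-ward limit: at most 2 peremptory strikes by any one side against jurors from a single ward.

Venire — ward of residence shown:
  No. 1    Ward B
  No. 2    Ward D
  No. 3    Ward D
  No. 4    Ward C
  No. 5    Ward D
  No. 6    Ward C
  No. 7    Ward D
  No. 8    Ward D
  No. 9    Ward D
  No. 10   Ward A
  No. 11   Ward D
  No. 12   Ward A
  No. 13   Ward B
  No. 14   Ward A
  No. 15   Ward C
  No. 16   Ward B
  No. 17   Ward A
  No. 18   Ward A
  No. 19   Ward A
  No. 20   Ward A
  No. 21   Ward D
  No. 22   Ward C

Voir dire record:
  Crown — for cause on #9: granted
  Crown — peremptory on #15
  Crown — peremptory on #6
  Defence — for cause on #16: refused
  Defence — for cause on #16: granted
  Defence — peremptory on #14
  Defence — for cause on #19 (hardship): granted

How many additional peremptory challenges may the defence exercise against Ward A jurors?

1

Defence peremptories so far: #14 — 1 of 5 used, 4 left overall.
Against Ward A: #14 — 1 used; per-ward cap 2 leaves 1.
Binding limit: min(4, 1) = 1.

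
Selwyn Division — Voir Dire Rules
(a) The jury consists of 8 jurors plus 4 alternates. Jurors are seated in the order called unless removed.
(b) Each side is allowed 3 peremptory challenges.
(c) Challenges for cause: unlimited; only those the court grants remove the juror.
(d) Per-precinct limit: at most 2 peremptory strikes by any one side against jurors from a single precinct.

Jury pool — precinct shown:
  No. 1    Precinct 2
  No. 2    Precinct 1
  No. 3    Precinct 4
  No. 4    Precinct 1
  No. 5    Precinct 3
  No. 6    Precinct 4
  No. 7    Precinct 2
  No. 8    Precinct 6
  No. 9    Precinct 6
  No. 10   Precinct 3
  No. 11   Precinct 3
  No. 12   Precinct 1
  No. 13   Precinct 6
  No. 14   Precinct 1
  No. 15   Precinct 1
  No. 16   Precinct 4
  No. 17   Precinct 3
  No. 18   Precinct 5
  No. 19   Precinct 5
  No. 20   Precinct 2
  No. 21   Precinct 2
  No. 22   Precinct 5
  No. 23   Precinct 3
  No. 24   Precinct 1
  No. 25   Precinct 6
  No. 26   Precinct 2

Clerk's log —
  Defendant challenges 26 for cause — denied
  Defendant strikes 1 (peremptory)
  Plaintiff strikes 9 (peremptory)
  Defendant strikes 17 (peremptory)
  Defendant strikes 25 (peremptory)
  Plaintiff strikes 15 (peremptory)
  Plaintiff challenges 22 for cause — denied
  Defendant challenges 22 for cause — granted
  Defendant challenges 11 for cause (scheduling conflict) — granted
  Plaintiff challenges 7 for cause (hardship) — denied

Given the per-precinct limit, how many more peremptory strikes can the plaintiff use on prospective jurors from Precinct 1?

1

Plaintiff peremptories so far: #9, #15 — 2 of 3 used, 1 left overall.
Against Precinct 1: #15 — 1 used; per-precinct cap 2 leaves 1.
Binding limit: min(1, 1) = 1.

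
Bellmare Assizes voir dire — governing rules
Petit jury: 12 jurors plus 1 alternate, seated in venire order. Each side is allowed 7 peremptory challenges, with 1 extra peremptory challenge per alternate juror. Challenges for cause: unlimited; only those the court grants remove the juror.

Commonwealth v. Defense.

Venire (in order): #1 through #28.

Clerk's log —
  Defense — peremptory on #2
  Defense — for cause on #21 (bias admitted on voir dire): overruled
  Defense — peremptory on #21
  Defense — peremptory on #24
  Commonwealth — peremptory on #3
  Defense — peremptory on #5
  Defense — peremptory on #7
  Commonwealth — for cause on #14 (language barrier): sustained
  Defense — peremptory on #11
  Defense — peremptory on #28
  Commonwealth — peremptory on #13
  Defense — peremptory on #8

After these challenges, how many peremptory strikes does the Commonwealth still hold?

Commonwealth allotment: 7 base + 1 × 1 alternate = 8.
Commonwealth peremptories used: #3, #13 — 2 (the for-cause on #14 doesn't count).
Remaining: 8 − 2 = 6.

6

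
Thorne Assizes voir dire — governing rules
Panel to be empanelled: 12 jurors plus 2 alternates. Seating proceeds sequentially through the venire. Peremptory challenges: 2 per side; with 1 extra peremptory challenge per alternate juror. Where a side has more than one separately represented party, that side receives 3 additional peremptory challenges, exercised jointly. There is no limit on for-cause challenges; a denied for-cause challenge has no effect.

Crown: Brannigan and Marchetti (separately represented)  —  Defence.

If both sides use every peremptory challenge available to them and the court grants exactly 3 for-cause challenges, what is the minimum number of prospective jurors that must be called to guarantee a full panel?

Seats to fill: 12 + 2 alternates = 14.
Peremptories — Crown: 2 + 1×2 + 3 = 7; Defence: 2 + 1×2 = 4; total 11.
For-cause removals: 3.
Minimum venire: 14 + 11 + 3 = 28.

28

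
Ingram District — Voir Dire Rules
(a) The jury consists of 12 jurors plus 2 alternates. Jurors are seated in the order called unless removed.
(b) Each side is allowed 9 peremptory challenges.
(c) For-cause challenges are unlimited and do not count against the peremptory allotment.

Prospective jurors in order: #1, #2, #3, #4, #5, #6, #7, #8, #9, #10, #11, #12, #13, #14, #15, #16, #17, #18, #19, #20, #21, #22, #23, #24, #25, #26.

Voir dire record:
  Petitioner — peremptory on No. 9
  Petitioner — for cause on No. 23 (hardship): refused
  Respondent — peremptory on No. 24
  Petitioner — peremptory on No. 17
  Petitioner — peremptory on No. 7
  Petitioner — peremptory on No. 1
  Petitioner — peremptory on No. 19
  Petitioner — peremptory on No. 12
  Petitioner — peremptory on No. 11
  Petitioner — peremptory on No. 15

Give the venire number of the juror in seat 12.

Removed: #1, #7, #9, #11, #12, #15, #17, #19, #24. (#23 stays — for-cause denied.)
Seating in order: seats 1–12 → #2, #3, #4, #5, #6, #8, #10, #13, #14, #16, #18, #20; alternates → #21, #22.
So seat 12 is #20.

20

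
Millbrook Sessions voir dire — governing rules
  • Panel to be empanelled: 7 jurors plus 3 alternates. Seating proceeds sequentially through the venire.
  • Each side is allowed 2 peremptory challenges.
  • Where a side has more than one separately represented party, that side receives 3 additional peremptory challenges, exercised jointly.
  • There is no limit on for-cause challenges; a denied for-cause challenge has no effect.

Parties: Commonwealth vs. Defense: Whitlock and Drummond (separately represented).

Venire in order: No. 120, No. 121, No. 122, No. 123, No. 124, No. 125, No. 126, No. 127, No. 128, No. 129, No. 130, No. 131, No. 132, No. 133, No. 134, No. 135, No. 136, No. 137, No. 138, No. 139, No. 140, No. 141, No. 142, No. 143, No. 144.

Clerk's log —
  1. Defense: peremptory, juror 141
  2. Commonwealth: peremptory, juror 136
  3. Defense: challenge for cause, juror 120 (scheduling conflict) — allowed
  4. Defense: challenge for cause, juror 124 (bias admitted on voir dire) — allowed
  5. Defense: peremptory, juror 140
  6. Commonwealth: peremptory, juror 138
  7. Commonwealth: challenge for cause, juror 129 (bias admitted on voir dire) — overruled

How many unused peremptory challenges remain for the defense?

Defense allotment: 2 base + 3 multi-party = 5.
Defense peremptories used: #141, #140 — 2 (for-cause on #120, #124 don't count).
Remaining: 5 − 2 = 3.

3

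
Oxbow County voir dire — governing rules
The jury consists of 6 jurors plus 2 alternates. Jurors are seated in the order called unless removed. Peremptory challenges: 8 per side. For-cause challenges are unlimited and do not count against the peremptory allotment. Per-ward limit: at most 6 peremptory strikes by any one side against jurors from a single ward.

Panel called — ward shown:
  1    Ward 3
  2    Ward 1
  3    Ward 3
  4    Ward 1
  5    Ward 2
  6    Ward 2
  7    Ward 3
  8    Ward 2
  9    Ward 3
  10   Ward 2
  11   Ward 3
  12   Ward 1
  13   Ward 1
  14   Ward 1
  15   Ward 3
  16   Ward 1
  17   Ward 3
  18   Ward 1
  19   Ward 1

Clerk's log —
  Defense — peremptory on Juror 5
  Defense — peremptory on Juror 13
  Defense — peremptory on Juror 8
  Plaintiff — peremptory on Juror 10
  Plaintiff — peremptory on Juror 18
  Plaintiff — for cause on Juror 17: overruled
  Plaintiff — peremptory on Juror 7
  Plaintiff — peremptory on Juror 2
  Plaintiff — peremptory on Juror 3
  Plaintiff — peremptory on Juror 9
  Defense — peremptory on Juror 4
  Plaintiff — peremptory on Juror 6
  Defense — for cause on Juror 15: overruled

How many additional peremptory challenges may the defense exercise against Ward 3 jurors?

4

Defense peremptories so far: #5, #13, #8, #4 — 4 of 8 used, 4 left overall.
Against Ward 3: none yet — per-ward cap 6 leaves 6.
Binding limit: min(4, 6) = 4.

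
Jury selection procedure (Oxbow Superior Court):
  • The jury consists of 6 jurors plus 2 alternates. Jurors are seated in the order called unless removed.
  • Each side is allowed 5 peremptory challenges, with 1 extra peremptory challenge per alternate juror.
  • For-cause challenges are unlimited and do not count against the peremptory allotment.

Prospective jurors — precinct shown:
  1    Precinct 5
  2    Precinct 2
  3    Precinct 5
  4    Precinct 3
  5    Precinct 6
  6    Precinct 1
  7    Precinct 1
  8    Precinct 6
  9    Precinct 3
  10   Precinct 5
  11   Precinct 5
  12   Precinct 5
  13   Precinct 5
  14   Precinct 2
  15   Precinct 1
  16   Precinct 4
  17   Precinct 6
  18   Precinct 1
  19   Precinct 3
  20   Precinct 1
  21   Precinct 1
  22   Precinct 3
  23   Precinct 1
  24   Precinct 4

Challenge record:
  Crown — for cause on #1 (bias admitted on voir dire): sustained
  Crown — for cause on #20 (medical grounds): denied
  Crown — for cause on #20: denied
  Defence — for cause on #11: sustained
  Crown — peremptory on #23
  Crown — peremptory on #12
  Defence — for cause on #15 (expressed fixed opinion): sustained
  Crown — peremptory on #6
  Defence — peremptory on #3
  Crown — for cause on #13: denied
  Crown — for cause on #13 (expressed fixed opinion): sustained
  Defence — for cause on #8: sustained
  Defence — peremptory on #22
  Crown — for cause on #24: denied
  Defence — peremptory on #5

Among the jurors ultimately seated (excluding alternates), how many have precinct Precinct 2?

Removed: #1, #3, #5, #6, #8, #11, #12, #13, #15, #22, #23.
Seated jurors 1–6: #2, #4, #7, #9, #10, #14 (alternates #16, #17 not counted).
Of those, in Precinct 2: #2, #14 → 2.

2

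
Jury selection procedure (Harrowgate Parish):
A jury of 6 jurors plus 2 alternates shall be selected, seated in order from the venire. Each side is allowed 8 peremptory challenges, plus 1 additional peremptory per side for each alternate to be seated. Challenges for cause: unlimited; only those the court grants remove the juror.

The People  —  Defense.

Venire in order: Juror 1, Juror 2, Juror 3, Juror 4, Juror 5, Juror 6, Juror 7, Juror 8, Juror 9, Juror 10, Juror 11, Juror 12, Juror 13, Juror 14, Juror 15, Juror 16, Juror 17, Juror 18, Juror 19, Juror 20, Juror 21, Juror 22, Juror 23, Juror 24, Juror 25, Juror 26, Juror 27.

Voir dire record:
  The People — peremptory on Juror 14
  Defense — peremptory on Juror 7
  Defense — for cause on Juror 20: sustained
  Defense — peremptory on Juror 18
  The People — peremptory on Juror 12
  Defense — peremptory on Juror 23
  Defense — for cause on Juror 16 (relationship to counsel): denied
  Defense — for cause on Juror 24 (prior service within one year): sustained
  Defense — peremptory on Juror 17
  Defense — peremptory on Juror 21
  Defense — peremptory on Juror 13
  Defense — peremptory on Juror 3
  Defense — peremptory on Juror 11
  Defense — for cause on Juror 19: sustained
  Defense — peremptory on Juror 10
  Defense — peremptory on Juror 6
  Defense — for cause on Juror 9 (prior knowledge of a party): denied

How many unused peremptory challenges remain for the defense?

0

Defense allotment: 8 base + 1 × 2 alternates = 10.
Defense peremptories used: #7, #18, #23, #17, #21, #13, #3, #11, #10, #6 — 10 (for-cause on #20, #16, #24, #19, #9 don't count).
Remaining: 10 − 10 = 0.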